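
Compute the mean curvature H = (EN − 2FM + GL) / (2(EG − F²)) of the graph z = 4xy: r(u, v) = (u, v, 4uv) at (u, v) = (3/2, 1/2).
H = -48*sqrt(41)/1681

With E = 16*v^2 + 1, F = 16*u*v, G = 16*u^2 + 1, L = 0, M = 4/sqrt(16*u^2 + 16*v^2 + 1), N = 0, assemble
  H = (EN − 2FM + GL) / (2(EG − F²)) = -64*u*v/(16*u^2 + 16*v^2 + 1)^(3/2).
At (u, v) = (3/2, 1/2): H = -48*sqrt(41)/1681.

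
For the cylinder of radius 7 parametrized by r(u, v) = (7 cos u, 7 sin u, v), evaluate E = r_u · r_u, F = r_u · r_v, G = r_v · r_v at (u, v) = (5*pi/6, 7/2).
E = 49;  F = 0;  G = 1

Partials: r_u = (-7*sin(u), 7*cos(u), 0), r_v = (0, 0, 1). As functions of (u, v):
  E = r_u · r_u = 49,
  F = r_u · r_v = 0,
  G = r_v · r_v = 1.
Evaluating at (u, v) = (5*pi/6, 7/2): E = 49, F = 0, G = 1.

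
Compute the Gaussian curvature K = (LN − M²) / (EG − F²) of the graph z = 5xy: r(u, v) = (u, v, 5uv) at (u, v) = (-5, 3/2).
K = -400/7447441

Coefficients of the first fundamental form: E = 25*v^2 + 1, F = 25*u*v, G = 25*u^2 + 1.
Coefficients of the second fundamental form: L = 0, M = 5/sqrt(25*u^2 + 25*v^2 + 1), N = 0.
Assemble K = (LN − M²)/(EG − F²) = -25/(625*u^4 + 1250*u^2*v^2 + 50*u^2 + 625*v^4 + 50*v^2 + 1). At (u, v) = (-5, 3/2): K = -400/7447441.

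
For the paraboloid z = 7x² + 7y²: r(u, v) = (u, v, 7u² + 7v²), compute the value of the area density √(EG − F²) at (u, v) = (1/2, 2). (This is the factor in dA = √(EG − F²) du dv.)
√(EG − F²)|_{(1/2, 2)} = sqrt(834)

E = 196*u^2 + 1, F = 196*u*v, G = 196*v^2 + 1, so EG − F² = 196*u^2 + 196*v^2 + 1. Taking the positive square root: √(EG − F²) = sqrt(196*u^2 + 196*v^2 + 1). At (u, v) = (1/2, 2): sqrt(834).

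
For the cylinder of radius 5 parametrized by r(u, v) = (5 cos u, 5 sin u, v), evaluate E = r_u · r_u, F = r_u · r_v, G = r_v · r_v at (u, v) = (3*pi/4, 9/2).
E = 25;  F = 0;  G = 1

Partials: r_u = (-5*sin(u), 5*cos(u), 0), r_v = (0, 0, 1). As functions of (u, v):
  E = r_u · r_u = 25,
  F = r_u · r_v = 0,
  G = r_v · r_v = 1.
Evaluating at (u, v) = (3*pi/4, 9/2): E = 25, F = 0, G = 1.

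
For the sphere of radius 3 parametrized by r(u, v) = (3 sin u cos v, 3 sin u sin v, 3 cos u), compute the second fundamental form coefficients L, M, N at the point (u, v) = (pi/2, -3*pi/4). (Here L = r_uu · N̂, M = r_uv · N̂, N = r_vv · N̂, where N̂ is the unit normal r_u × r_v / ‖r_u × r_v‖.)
L = -3;  M = 0;  N = -3

Compute the unit normal N̂(u, v) = (sin(u)^2*cos(v)/Abs(sin(u)), sin(u)^2*sin(v)/Abs(sin(u)), sin(2*u)/(2*Abs(sin(u)))), and the second partials r_uu, r_uv, r_vv. Take dot products:
  L(u, v) = r_uu · N̂ = -3*sin(u)/Abs(sin(u)),
  M(u, v) = r_uv · N̂ = 0,
  N(u, v) = r_vv · N̂ = -3*sin(u)^3/Abs(sin(u)).
Evaluating at (u, v) = (pi/2, -3*pi/4):
  L = -3, M = 0, N = -3.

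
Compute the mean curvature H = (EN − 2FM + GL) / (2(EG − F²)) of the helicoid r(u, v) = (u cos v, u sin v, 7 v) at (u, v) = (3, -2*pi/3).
H = 0

With E = 1, F = 0, G = u^2 + 49, L = 0, M = -7/sqrt(u^2 + 49), N = 0, assemble
  H = (EN − 2FM + GL) / (2(EG − F²)) = 0.
At (u, v) = (3, -2*pi/3): H = 0.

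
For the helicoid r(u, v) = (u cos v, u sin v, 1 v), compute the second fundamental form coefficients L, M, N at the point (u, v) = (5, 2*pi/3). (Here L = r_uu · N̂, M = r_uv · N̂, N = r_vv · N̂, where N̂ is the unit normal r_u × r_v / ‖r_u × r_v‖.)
L = 0;  M = -sqrt(26)/26;  N = 0

Compute the unit normal N̂(u, v) = (sin(v)/sqrt(u^2 + 1), -cos(v)/sqrt(u^2 + 1), u/sqrt(u^2 + 1)), and the second partials r_uu, r_uv, r_vv. Take dot products:
  L(u, v) = r_uu · N̂ = 0,
  M(u, v) = r_uv · N̂ = -1/sqrt(u^2 + 1),
  N(u, v) = r_vv · N̂ = 0.
Evaluating at (u, v) = (5, 2*pi/3):
  L = 0, M = -sqrt(26)/26, N = 0.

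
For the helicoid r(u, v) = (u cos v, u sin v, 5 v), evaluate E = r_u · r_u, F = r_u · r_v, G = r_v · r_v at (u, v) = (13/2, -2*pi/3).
E = 1;  F = 0;  G = 269/4

Partials: r_u = (cos(v), sin(v), 0), r_v = (-u*sin(v), u*cos(v), 5). As functions of (u, v):
  E = r_u · r_u = 1,
  F = r_u · r_v = 0,
  G = r_v · r_v = u^2 + 25.
Evaluating at (u, v) = (13/2, -2*pi/3): E = 1, F = 0, G = 269/4.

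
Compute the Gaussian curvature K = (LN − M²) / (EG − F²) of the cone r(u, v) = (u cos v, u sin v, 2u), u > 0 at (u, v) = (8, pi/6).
K = 0

Coefficients of the first fundamental form: E = 5, F = 0, G = u^2.
Coefficients of the second fundamental form: L = 0, M = 0, N = 2*sqrt(5)*u^2/(5*Abs(u)).
Assemble K = (LN − M²)/(EG − F²) = 0. At (u, v) = (8, pi/6): K = 0.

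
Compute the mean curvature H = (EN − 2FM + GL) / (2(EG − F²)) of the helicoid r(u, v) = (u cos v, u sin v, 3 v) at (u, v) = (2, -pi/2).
H = 0

With E = 1, F = 0, G = u^2 + 9, L = 0, M = -3/sqrt(u^2 + 9), N = 0, assemble
  H = (EN − 2FM + GL) / (2(EG − F²)) = 0.
At (u, v) = (2, -pi/2): H = 0.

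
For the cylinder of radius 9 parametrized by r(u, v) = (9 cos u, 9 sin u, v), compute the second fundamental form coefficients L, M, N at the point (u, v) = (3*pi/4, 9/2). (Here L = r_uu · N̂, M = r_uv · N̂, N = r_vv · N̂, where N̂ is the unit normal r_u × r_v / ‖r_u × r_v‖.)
L = -9;  M = 0;  N = 0

Compute the unit normal N̂(u, v) = (cos(u), sin(u), 0), and the second partials r_uu, r_uv, r_vv. Take dot products:
  L(u, v) = r_uu · N̂ = -9,
  M(u, v) = r_uv · N̂ = 0,
  N(u, v) = r_vv · N̂ = 0.
Evaluating at (u, v) = (3*pi/4, 9/2):
  L = -9, M = 0, N = 0.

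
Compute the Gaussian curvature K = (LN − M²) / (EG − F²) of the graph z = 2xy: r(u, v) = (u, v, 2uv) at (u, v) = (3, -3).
K = -4/5329

Coefficients of the first fundamental form: E = 4*v^2 + 1, F = 4*u*v, G = 4*u^2 + 1.
Coefficients of the second fundamental form: L = 0, M = 2/sqrt(4*u^2 + 4*v^2 + 1), N = 0.
Assemble K = (LN − M²)/(EG − F²) = -4/(16*u^4 + 32*u^2*v^2 + 8*u^2 + 16*v^4 + 8*v^2 + 1). At (u, v) = (3, -3): K = -4/5329.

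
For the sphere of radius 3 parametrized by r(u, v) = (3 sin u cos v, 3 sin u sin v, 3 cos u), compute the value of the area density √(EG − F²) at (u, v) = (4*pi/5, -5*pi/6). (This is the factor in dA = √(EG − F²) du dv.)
√(EG − F²)|_{(4*pi/5, -5*pi/6)} = 9*sqrt(10 - 2*sqrt(5))/4

E = 9, F = 0, G = 9*sin(u)^2, so EG − F² = 81*sin(u)^2. Taking the positive square root: √(EG − F²) = 9*Abs(sin(u)). At (u, v) = (4*pi/5, -5*pi/6): 9*sqrt(10 - 2*sqrt(5))/4.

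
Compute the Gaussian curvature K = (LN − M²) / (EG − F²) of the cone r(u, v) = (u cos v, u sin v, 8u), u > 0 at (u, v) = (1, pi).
K = 0

Coefficients of the first fundamental form: E = 65, F = 0, G = u^2.
Coefficients of the second fundamental form: L = 0, M = 0, N = 8*sqrt(65)*u^2/(65*Abs(u)).
Assemble K = (LN − M²)/(EG − F²) = 0. At (u, v) = (1, pi): K = 0.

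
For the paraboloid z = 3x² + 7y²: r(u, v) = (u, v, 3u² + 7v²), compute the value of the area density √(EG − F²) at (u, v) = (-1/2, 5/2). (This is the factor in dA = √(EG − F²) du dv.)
√(EG − F²)|_{(-1/2, 5/2)} = sqrt(1235)

E = 36*u^2 + 1, F = 84*u*v, G = 196*v^2 + 1, so EG − F² = 36*u^2 + 196*v^2 + 1. Taking the positive square root: √(EG − F²) = sqrt(36*u^2 + 196*v^2 + 1). At (u, v) = (-1/2, 5/2): sqrt(1235).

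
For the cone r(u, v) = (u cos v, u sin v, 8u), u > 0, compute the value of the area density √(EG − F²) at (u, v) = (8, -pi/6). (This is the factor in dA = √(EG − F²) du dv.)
√(EG − F²)|_{(8, -pi/6)} = 8*sqrt(65)

E = 65, F = 0, G = u^2, so EG − F² = 65*u^2. Taking the positive square root: √(EG − F²) = sqrt(65)*Abs(u). At (u, v) = (8, -pi/6): 8*sqrt(65).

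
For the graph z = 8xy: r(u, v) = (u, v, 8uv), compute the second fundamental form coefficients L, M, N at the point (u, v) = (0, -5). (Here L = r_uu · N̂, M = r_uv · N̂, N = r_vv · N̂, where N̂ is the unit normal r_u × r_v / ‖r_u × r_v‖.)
L = 0;  M = 8*sqrt(1601)/1601;  N = 0

Compute the unit normal N̂(u, v) = (-8*v/sqrt(64*u^2 + 64*v^2 + 1), -8*u/sqrt(64*u^2 + 64*v^2 + 1), 1/sqrt(64*u^2 + 64*v^2 + 1)), and the second partials r_uu, r_uv, r_vv. Take dot products:
  L(u, v) = r_uu · N̂ = 0,
  M(u, v) = r_uv · N̂ = 8/sqrt(64*u^2 + 64*v^2 + 1),
  N(u, v) = r_vv · N̂ = 0.
Evaluating at (u, v) = (0, -5):
  L = 0, M = 8*sqrt(1601)/1601, N = 0.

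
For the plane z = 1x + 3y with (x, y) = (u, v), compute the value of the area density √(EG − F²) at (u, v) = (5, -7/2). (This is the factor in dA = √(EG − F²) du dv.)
√(EG − F²)|_{(5, -7/2)} = sqrt(11)

E = 2, F = 3, G = 10, so EG − F² = 11. Taking the positive square root: √(EG − F²) = sqrt(11). At (u, v) = (5, -7/2): sqrt(11).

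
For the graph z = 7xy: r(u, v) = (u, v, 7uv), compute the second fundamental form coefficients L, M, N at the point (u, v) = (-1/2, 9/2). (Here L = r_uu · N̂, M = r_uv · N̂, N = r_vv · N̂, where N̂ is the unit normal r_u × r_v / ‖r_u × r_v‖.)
L = 0;  M = 7*sqrt(4022)/2011;  N = 0

Compute the unit normal N̂(u, v) = (-7*v/sqrt(49*u^2 + 49*v^2 + 1), -7*u/sqrt(49*u^2 + 49*v^2 + 1), 1/sqrt(49*u^2 + 49*v^2 + 1)), and the second partials r_uu, r_uv, r_vv. Take dot products:
  L(u, v) = r_uu · N̂ = 0,
  M(u, v) = r_uv · N̂ = 7/sqrt(49*u^2 + 49*v^2 + 1),
  N(u, v) = r_vv · N̂ = 0.
Evaluating at (u, v) = (-1/2, 9/2):
  L = 0, M = 7*sqrt(4022)/2011, N = 0.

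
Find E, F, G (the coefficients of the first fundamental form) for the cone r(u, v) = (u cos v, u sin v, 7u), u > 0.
E = 50;  F = 0;  G = u^2

Compute partials: r_u = (cos(v), sin(v), 7), r_v = (-u*sin(v), u*cos(v), 0). Then
  E = r_u · r_u = 50,
  F = r_u · r_v = 0,
  G = r_v · r_v = u^2.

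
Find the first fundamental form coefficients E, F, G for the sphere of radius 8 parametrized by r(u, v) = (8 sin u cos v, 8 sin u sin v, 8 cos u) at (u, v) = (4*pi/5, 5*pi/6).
E = 64;  F = 0;  G = 40 - 8*sqrt(5)

Partials: r_u = (8*cos(u)*cos(v), 8*sin(v)*cos(u), -8*sin(u)), r_v = (-8*sin(u)*sin(v), 8*sin(u)*cos(v), 0). As functions of (u, v):
  E = r_u · r_u = 64,
  F = r_u · r_v = 0,
  G = r_v · r_v = 64*sin(u)^2.
Evaluating at (u, v) = (4*pi/5, 5*pi/6): E = 64, F = 0, G = 40 - 8*sqrt(5).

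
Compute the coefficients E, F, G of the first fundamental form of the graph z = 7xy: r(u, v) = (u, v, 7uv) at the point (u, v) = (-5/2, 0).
E = 1;  F = 0;  G = 1229/4

Partials: r_u = (1, 0, 7*v), r_v = (0, 1, 7*u). As functions of (u, v):
  E = r_u · r_u = 49*v^2 + 1,
  F = r_u · r_v = 49*u*v,
  G = r_v · r_v = 49*u^2 + 1.
Evaluating at (u, v) = (-5/2, 0): E = 1, F = 0, G = 1229/4.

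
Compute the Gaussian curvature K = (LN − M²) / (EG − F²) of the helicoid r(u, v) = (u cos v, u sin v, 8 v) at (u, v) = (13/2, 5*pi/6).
K = -1024/180625

Coefficients of the first fundamental form: E = 1, F = 0, G = u^2 + 64.
Coefficients of the second fundamental form: L = 0, M = -8/sqrt(u^2 + 64), N = 0.
Assemble K = (LN − M²)/(EG − F²) = -64/(u^2 + 64)^2. At (u, v) = (13/2, 5*pi/6): K = -1024/180625.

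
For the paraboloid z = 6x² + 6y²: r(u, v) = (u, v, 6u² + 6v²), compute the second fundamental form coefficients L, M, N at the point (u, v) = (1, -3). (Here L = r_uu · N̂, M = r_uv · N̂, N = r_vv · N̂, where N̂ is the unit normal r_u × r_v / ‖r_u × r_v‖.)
L = 12*sqrt(1441)/1441;  M = 0;  N = 12*sqrt(1441)/1441

Compute the unit normal N̂(u, v) = (-12*u/sqrt(144*u^2 + 144*v^2 + 1), -12*v/sqrt(144*u^2 + 144*v^2 + 1), 1/sqrt(144*u^2 + 144*v^2 + 1)), and the second partials r_uu, r_uv, r_vv. Take dot products:
  L(u, v) = r_uu · N̂ = 12/sqrt(144*u^2 + 144*v^2 + 1),
  M(u, v) = r_uv · N̂ = 0,
  N(u, v) = r_vv · N̂ = 12/sqrt(144*u^2 + 144*v^2 + 1).
Evaluating at (u, v) = (1, -3):
  L = 12*sqrt(1441)/1441, M = 0, N = 12*sqrt(1441)/1441.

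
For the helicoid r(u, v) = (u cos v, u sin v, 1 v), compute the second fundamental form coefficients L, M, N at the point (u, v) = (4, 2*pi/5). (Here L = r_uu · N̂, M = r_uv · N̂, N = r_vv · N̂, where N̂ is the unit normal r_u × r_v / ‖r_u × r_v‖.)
L = 0;  M = -sqrt(17)/17;  N = 0

Compute the unit normal N̂(u, v) = (sin(v)/sqrt(u^2 + 1), -cos(v)/sqrt(u^2 + 1), u/sqrt(u^2 + 1)), and the second partials r_uu, r_uv, r_vv. Take dot products:
  L(u, v) = r_uu · N̂ = 0,
  M(u, v) = r_uv · N̂ = -1/sqrt(u^2 + 1),
  N(u, v) = r_vv · N̂ = 0.
Evaluating at (u, v) = (4, 2*pi/5):
  L = 0, M = -sqrt(17)/17, N = 0.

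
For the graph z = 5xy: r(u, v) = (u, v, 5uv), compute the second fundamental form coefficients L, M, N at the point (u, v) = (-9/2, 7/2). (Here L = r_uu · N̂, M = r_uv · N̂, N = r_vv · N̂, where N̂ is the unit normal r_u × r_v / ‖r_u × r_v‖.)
L = 0;  M = 5*sqrt(3254)/1627;  N = 0

Compute the unit normal N̂(u, v) = (-5*v/sqrt(25*u^2 + 25*v^2 + 1), -5*u/sqrt(25*u^2 + 25*v^2 + 1), 1/sqrt(25*u^2 + 25*v^2 + 1)), and the second partials r_uu, r_uv, r_vv. Take dot products:
  L(u, v) = r_uu · N̂ = 0,
  M(u, v) = r_uv · N̂ = 5/sqrt(25*u^2 + 25*v^2 + 1),
  N(u, v) = r_vv · N̂ = 0.
Evaluating at (u, v) = (-9/2, 7/2):
  L = 0, M = 5*sqrt(3254)/1627, N = 0.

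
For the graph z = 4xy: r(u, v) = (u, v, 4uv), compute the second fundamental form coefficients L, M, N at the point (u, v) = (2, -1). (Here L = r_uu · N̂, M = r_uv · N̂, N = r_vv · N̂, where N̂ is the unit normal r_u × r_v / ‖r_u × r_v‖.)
L = 0;  M = 4/9;  N = 0

Compute the unit normal N̂(u, v) = (-4*v/sqrt(16*u^2 + 16*v^2 + 1), -4*u/sqrt(16*u^2 + 16*v^2 + 1), 1/sqrt(16*u^2 + 16*v^2 + 1)), and the second partials r_uu, r_uv, r_vv. Take dot products:
  L(u, v) = r_uu · N̂ = 0,
  M(u, v) = r_uv · N̂ = 4/sqrt(16*u^2 + 16*v^2 + 1),
  N(u, v) = r_vv · N̂ = 0.
Evaluating at (u, v) = (2, -1):
  L = 0, M = 4/9, N = 0.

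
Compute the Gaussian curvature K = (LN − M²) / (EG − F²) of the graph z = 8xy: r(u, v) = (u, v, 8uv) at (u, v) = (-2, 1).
K = -64/103041

Coefficients of the first fundamental form: E = 64*v^2 + 1, F = 64*u*v, G = 64*u^2 + 1.
Coefficients of the second fundamental form: L = 0, M = 8/sqrt(64*u^2 + 64*v^2 + 1), N = 0.
Assemble K = (LN − M²)/(EG − F²) = -64/(4096*u^4 + 8192*u^2*v^2 + 128*u^2 + 4096*v^4 + 128*v^2 + 1). At (u, v) = (-2, 1): K = -64/103041.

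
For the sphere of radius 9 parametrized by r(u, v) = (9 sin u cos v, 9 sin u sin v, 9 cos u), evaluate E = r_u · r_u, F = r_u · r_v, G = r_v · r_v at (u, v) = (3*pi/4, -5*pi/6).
E = 81;  F = 0;  G = 81/2

Partials: r_u = (9*cos(u)*cos(v), 9*sin(v)*cos(u), -9*sin(u)), r_v = (-9*sin(u)*sin(v), 9*sin(u)*cos(v), 0). As functions of (u, v):
  E = r_u · r_u = 81,
  F = r_u · r_v = 0,
  G = r_v · r_v = 81*sin(u)^2.
Evaluating at (u, v) = (3*pi/4, -5*pi/6): E = 81, F = 0, G = 81/2.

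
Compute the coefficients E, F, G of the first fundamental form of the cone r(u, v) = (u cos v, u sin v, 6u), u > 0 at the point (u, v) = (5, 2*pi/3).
E = 37;  F = 0;  G = 25

Partials: r_u = (cos(v), sin(v), 6), r_v = (-u*sin(v), u*cos(v), 0). As functions of (u, v):
  E = r_u · r_u = 37,
  F = r_u · r_v = 0,
  G = r_v · r_v = u^2.
Evaluating at (u, v) = (5, 2*pi/3): E = 37, F = 0, G = 25.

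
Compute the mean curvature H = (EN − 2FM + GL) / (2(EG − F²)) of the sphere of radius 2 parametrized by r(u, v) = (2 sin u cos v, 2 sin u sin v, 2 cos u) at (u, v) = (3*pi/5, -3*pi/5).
H = -1/2

With E = 4, F = 0, G = 4*sin(u)^2, L = -2*sin(u)/Abs(sin(u)), M = 0, N = -2*sin(u)^3/Abs(sin(u)), assemble
  H = (EN − 2FM + GL) / (2(EG − F²)) = -sin(u)/(2*Abs(sin(u))).
At (u, v) = (3*pi/5, -3*pi/5): H = -1/2.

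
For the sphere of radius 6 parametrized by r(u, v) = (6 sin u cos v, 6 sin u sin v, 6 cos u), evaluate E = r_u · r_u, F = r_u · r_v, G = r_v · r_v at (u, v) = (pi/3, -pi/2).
E = 36;  F = 0;  G = 27

Partials: r_u = (6*cos(u)*cos(v), 6*sin(v)*cos(u), -6*sin(u)), r_v = (-6*sin(u)*sin(v), 6*sin(u)*cos(v), 0). As functions of (u, v):
  E = r_u · r_u = 36,
  F = r_u · r_v = 0,
  G = r_v · r_v = 36*sin(u)^2.
Evaluating at (u, v) = (pi/3, -pi/2): E = 36, F = 0, G = 27.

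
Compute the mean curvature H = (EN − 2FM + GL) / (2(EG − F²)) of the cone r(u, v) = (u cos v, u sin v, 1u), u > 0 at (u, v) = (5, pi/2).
H = sqrt(2)/20

With E = 2, F = 0, G = u^2, L = 0, M = 0, N = sqrt(2)*u^2/(2*Abs(u)), assemble
  H = (EN − 2FM + GL) / (2(EG − F²)) = sqrt(2)/(4*Abs(u)).
At (u, v) = (5, pi/2): H = sqrt(2)/20.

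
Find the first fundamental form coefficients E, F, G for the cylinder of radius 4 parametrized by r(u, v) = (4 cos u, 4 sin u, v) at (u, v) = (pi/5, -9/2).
E = 16;  F = 0;  G = 1

Partials: r_u = (-4*sin(u), 4*cos(u), 0), r_v = (0, 0, 1). As functions of (u, v):
  E = r_u · r_u = 16,
  F = r_u · r_v = 0,
  G = r_v · r_v = 1.
Evaluating at (u, v) = (pi/5, -9/2): E = 16, F = 0, G = 1.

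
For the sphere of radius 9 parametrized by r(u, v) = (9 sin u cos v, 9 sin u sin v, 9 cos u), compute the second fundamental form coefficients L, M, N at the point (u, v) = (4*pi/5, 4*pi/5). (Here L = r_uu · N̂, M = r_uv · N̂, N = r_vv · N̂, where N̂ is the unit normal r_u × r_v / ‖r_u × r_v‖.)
L = -9;  M = 0;  N = -45/8 + 9*sqrt(5)/8

Compute the unit normal N̂(u, v) = (sin(u)^2*cos(v)/Abs(sin(u)), sin(u)^2*sin(v)/Abs(sin(u)), sin(2*u)/(2*Abs(sin(u)))), and the second partials r_uu, r_uv, r_vv. Take dot products:
  L(u, v) = r_uu · N̂ = -9*sin(u)/Abs(sin(u)),
  M(u, v) = r_uv · N̂ = 0,
  N(u, v) = r_vv · N̂ = -9*sin(u)^3/Abs(sin(u)).
Evaluating at (u, v) = (4*pi/5, 4*pi/5):
  L = -9, M = 0, N = -45/8 + 9*sqrt(5)/8.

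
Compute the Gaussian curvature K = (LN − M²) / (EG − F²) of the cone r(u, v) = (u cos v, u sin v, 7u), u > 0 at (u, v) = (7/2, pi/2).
K = 0

Coefficients of the first fundamental form: E = 50, F = 0, G = u^2.
Coefficients of the second fundamental form: L = 0, M = 0, N = 7*sqrt(2)*u^2/(10*Abs(u)).
Assemble K = (LN − M²)/(EG − F²) = 0. At (u, v) = (7/2, pi/2): K = 0.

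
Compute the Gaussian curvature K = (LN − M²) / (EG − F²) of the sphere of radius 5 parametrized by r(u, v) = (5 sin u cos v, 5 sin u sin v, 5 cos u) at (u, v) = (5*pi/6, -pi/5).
K = 1/25

Coefficients of the first fundamental form: E = 25, F = 0, G = 25*sin(u)^2.
Coefficients of the second fundamental form: L = -5*sin(u)/Abs(sin(u)), M = 0, N = -5*sin(u)^3/Abs(sin(u)).
Assemble K = (LN − M²)/(EG − F²) = 1/25. At (u, v) = (5*pi/6, -pi/5): K = 1/25.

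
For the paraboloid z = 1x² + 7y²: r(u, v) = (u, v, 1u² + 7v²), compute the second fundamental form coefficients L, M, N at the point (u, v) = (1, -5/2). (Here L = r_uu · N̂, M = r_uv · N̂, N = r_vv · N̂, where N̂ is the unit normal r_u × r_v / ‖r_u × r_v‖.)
L = sqrt(1230)/615;  M = 0;  N = 7*sqrt(1230)/615

Compute the unit normal N̂(u, v) = (-2*u/sqrt(4*u^2 + 196*v^2 + 1), -14*v/sqrt(4*u^2 + 196*v^2 + 1), 1/sqrt(4*u^2 + 196*v^2 + 1)), and the second partials r_uu, r_uv, r_vv. Take dot products:
  L(u, v) = r_uu · N̂ = 2/sqrt(4*u^2 + 196*v^2 + 1),
  M(u, v) = r_uv · N̂ = 0,
  N(u, v) = r_vv · N̂ = 14/sqrt(4*u^2 + 196*v^2 + 1).
Evaluating at (u, v) = (1, -5/2):
  L = sqrt(1230)/615, M = 0, N = 7*sqrt(1230)/615.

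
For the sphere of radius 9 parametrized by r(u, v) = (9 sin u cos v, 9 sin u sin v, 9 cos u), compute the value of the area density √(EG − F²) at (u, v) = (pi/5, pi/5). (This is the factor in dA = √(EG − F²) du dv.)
√(EG − F²)|_{(pi/5, pi/5)} = 81*sqrt(10 - 2*sqrt(5))/4

E = 81, F = 0, G = 81*sin(u)^2, so EG − F² = 6561*sin(u)^2. Taking the positive square root: √(EG − F²) = 81*Abs(sin(u)). At (u, v) = (pi/5, pi/5): 81*sqrt(10 - 2*sqrt(5))/4.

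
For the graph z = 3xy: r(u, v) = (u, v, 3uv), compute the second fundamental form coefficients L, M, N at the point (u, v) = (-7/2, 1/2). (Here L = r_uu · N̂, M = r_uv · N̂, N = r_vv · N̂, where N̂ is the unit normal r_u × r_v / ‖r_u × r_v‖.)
L = 0;  M = 3*sqrt(454)/227;  N = 0

Compute the unit normal N̂(u, v) = (-3*v/sqrt(9*u^2 + 9*v^2 + 1), -3*u/sqrt(9*u^2 + 9*v^2 + 1), 1/sqrt(9*u^2 + 9*v^2 + 1)), and the second partials r_uu, r_uv, r_vv. Take dot products:
  L(u, v) = r_uu · N̂ = 0,
  M(u, v) = r_uv · N̂ = 3/sqrt(9*u^2 + 9*v^2 + 1),
  N(u, v) = r_vv · N̂ = 0.
Evaluating at (u, v) = (-7/2, 1/2):
  L = 0, M = 3*sqrt(454)/227, N = 0.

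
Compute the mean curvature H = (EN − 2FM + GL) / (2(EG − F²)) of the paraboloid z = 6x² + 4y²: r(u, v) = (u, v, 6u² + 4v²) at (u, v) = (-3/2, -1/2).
H = 1402*sqrt(341)/116281

With E = 144*u^2 + 1, F = 96*u*v, G = 64*v^2 + 1, L = 12/sqrt(144*u^2 + 64*v^2 + 1), M = 0, N = 8/sqrt(144*u^2 + 64*v^2 + 1), assemble
  H = (EN − 2FM + GL) / (2(EG − F²)) = 2*(288*u^2 + 192*v^2 + 5)/(144*u^2 + 64*v^2 + 1)^(3/2).
At (u, v) = (-3/2, -1/2): H = 1402*sqrt(341)/116281.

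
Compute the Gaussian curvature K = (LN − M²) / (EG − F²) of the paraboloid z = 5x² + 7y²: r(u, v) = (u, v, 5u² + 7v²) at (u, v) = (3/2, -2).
K = 7/51005

Coefficients of the first fundamental form: E = 100*u^2 + 1, F = 140*u*v, G = 196*v^2 + 1.
Coefficients of the second fundamental form: L = 10/sqrt(100*u^2 + 196*v^2 + 1), M = 0, N = 14/sqrt(100*u^2 + 196*v^2 + 1).
Assemble K = (LN − M²)/(EG − F²) = 140/(10000*u^4 + 39200*u^2*v^2 + 200*u^2 + 38416*v^4 + 392*v^2 + 1). At (u, v) = (3/2, -2): K = 7/51005.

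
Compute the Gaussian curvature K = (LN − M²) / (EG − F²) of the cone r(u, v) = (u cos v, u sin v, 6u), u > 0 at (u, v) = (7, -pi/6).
K = 0

Coefficients of the first fundamental form: E = 37, F = 0, G = u^2.
Coefficients of the second fundamental form: L = 0, M = 0, N = 6*sqrt(37)*u^2/(37*Abs(u)).
Assemble K = (LN − M²)/(EG − F²) = 0. At (u, v) = (7, -pi/6): K = 0.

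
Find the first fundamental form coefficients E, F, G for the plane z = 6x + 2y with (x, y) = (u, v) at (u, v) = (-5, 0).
E = 37;  F = 12;  G = 5

Partials: r_u = (1, 0, 6), r_v = (0, 1, 2). As functions of (u, v):
  E = r_u · r_u = 37,
  F = r_u · r_v = 12,
  G = r_v · r_v = 5.
Evaluating at (u, v) = (-5, 0): E = 37, F = 12, G = 5.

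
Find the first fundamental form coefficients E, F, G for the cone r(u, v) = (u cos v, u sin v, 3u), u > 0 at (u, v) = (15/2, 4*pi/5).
E = 10;  F = 0;  G = 225/4

Partials: r_u = (cos(v), sin(v), 3), r_v = (-u*sin(v), u*cos(v), 0). As functions of (u, v):
  E = r_u · r_u = 10,
  F = r_u · r_v = 0,
  G = r_v · r_v = u^2.
Evaluating at (u, v) = (15/2, 4*pi/5): E = 10, F = 0, G = 225/4.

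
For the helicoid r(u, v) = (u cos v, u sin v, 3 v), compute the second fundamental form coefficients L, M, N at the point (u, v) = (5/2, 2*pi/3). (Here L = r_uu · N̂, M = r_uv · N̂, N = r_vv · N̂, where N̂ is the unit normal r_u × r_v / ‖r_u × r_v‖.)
L = 0;  M = -6*sqrt(61)/61;  N = 0

Compute the unit normal N̂(u, v) = (3*sin(v)/sqrt(u^2 + 9), -3*cos(v)/sqrt(u^2 + 9), u/sqrt(u^2 + 9)), and the second partials r_uu, r_uv, r_vv. Take dot products:
  L(u, v) = r_uu · N̂ = 0,
  M(u, v) = r_uv · N̂ = -3/sqrt(u^2 + 9),
  N(u, v) = r_vv · N̂ = 0.
Evaluating at (u, v) = (5/2, 2*pi/3):
  L = 0, M = -6*sqrt(61)/61, N = 0.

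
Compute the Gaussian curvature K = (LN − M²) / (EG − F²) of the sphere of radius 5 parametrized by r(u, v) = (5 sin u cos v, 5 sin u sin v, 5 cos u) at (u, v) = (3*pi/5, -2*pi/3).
K = 1/25

Coefficients of the first fundamental form: E = 25, F = 0, G = 25*sin(u)^2.
Coefficients of the second fundamental form: L = -5*sin(u)/Abs(sin(u)), M = 0, N = -5*sin(u)^3/Abs(sin(u)).
Assemble K = (LN − M²)/(EG − F²) = 1/25. At (u, v) = (3*pi/5, -2*pi/3): K = 1/25.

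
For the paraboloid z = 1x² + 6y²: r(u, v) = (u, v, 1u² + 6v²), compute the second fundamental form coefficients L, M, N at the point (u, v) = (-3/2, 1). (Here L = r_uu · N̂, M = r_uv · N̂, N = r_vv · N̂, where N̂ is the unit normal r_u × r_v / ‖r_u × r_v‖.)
L = sqrt(154)/77;  M = 0;  N = 6*sqrt(154)/77

Compute the unit normal N̂(u, v) = (-2*u/sqrt(4*u^2 + 144*v^2 + 1), -12*v/sqrt(4*u^2 + 144*v^2 + 1), 1/sqrt(4*u^2 + 144*v^2 + 1)), and the second partials r_uu, r_uv, r_vv. Take dot products:
  L(u, v) = r_uu · N̂ = 2/sqrt(4*u^2 + 144*v^2 + 1),
  M(u, v) = r_uv · N̂ = 0,
  N(u, v) = r_vv · N̂ = 12/sqrt(4*u^2 + 144*v^2 + 1).
Evaluating at (u, v) = (-3/2, 1):
  L = sqrt(154)/77, M = 0, N = 6*sqrt(154)/77.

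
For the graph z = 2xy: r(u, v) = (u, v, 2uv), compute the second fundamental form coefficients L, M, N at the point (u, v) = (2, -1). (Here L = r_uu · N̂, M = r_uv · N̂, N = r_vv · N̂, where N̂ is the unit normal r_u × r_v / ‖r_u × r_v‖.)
L = 0;  M = 2*sqrt(21)/21;  N = 0

Compute the unit normal N̂(u, v) = (-2*v/sqrt(4*u^2 + 4*v^2 + 1), -2*u/sqrt(4*u^2 + 4*v^2 + 1), 1/sqrt(4*u^2 + 4*v^2 + 1)), and the second partials r_uu, r_uv, r_vv. Take dot products:
  L(u, v) = r_uu · N̂ = 0,
  M(u, v) = r_uv · N̂ = 2/sqrt(4*u^2 + 4*v^2 + 1),
  N(u, v) = r_vv · N̂ = 0.
Evaluating at (u, v) = (2, -1):
  L = 0, M = 2*sqrt(21)/21, N = 0.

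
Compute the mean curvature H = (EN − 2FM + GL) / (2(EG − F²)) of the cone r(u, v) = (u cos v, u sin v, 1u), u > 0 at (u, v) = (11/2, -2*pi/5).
H = sqrt(2)/22

With E = 2, F = 0, G = u^2, L = 0, M = 0, N = sqrt(2)*u^2/(2*Abs(u)), assemble
  H = (EN − 2FM + GL) / (2(EG − F²)) = sqrt(2)/(4*Abs(u)).
At (u, v) = (11/2, -2*pi/5): H = sqrt(2)/22.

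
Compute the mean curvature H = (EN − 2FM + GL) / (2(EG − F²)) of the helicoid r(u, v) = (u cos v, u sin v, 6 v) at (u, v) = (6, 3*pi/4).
H = 0

With E = 1, F = 0, G = u^2 + 36, L = 0, M = -6/sqrt(u^2 + 36), N = 0, assemble
  H = (EN − 2FM + GL) / (2(EG − F²)) = 0.
At (u, v) = (6, 3*pi/4): H = 0.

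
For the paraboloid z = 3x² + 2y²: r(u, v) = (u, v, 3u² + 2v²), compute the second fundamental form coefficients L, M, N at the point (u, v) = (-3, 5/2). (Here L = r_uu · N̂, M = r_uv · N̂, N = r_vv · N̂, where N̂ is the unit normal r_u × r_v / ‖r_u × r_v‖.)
L = 6*sqrt(17)/85;  M = 0;  N = 4*sqrt(17)/85

Compute the unit normal N̂(u, v) = (-6*u/sqrt(36*u^2 + 16*v^2 + 1), -4*v/sqrt(36*u^2 + 16*v^2 + 1), 1/sqrt(36*u^2 + 16*v^2 + 1)), and the second partials r_uu, r_uv, r_vv. Take dot products:
  L(u, v) = r_uu · N̂ = 6/sqrt(36*u^2 + 16*v^2 + 1),
  M(u, v) = r_uv · N̂ = 0,
  N(u, v) = r_vv · N̂ = 4/sqrt(36*u^2 + 16*v^2 + 1).
Evaluating at (u, v) = (-3, 5/2):
  L = 6*sqrt(17)/85, M = 0, N = 4*sqrt(17)/85.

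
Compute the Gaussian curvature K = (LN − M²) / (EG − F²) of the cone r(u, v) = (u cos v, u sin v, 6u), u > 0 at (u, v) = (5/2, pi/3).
K = 0

Coefficients of the first fundamental form: E = 37, F = 0, G = u^2.
Coefficients of the second fundamental form: L = 0, M = 0, N = 6*sqrt(37)*u^2/(37*Abs(u)).
Assemble K = (LN − M²)/(EG − F²) = 0. At (u, v) = (5/2, pi/3): K = 0.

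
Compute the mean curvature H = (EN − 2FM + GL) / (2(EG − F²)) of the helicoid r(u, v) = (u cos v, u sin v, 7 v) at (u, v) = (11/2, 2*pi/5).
H = 0

With E = 1, F = 0, G = u^2 + 49, L = 0, M = -7/sqrt(u^2 + 49), N = 0, assemble
  H = (EN − 2FM + GL) / (2(EG − F²)) = 0.
At (u, v) = (11/2, 2*pi/5): H = 0.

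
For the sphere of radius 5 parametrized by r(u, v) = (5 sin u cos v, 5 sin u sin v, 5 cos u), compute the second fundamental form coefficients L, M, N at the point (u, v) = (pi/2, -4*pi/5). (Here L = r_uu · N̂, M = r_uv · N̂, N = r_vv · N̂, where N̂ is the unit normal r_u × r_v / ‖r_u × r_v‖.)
L = -5;  M = 0;  N = -5

Compute the unit normal N̂(u, v) = (sin(u)^2*cos(v)/Abs(sin(u)), sin(u)^2*sin(v)/Abs(sin(u)), sin(2*u)/(2*Abs(sin(u)))), and the second partials r_uu, r_uv, r_vv. Take dot products:
  L(u, v) = r_uu · N̂ = -5*sin(u)/Abs(sin(u)),
  M(u, v) = r_uv · N̂ = 0,
  N(u, v) = r_vv · N̂ = -5*sin(u)^3/Abs(sin(u)).
Evaluating at (u, v) = (pi/2, -4*pi/5):
  L = -5, M = 0, N = -5.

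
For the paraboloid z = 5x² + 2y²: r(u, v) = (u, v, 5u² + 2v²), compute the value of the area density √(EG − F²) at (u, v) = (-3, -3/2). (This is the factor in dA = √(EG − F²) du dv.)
√(EG − F²)|_{(-3, -3/2)} = sqrt(937)

E = 100*u^2 + 1, F = 40*u*v, G = 16*v^2 + 1, so EG − F² = 100*u^2 + 16*v^2 + 1. Taking the positive square root: √(EG − F²) = sqrt(100*u^2 + 16*v^2 + 1). At (u, v) = (-3, -3/2): sqrt(937).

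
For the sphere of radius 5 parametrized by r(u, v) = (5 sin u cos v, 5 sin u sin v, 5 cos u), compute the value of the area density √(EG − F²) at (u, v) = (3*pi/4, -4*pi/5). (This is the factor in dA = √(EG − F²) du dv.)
√(EG − F²)|_{(3*pi/4, -4*pi/5)} = 25*sqrt(2)/2

E = 25, F = 0, G = 25*sin(u)^2, so EG − F² = 625*sin(u)^2. Taking the positive square root: √(EG − F²) = 25*Abs(sin(u)). At (u, v) = (3*pi/4, -4*pi/5): 25*sqrt(2)/2.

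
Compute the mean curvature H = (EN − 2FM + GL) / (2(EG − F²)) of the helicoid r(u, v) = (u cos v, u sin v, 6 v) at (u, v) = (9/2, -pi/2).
H = 0

With E = 1, F = 0, G = u^2 + 36, L = 0, M = -6/sqrt(u^2 + 36), N = 0, assemble
  H = (EN − 2FM + GL) / (2(EG − F²)) = 0.
At (u, v) = (9/2, -pi/2): H = 0.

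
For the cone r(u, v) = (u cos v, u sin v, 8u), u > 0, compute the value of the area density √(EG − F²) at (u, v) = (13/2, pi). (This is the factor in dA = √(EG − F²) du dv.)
√(EG − F²)|_{(13/2, pi)} = 13*sqrt(65)/2

E = 65, F = 0, G = u^2, so EG − F² = 65*u^2. Taking the positive square root: √(EG − F²) = sqrt(65)*Abs(u). At (u, v) = (13/2, pi): 13*sqrt(65)/2.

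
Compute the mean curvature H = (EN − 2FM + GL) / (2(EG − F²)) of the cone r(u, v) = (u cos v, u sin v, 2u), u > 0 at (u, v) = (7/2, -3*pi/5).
H = 2*sqrt(5)/35

With E = 5, F = 0, G = u^2, L = 0, M = 0, N = 2*sqrt(5)*u^2/(5*Abs(u)), assemble
  H = (EN − 2FM + GL) / (2(EG − F²)) = sqrt(5)/(5*Abs(u)).
At (u, v) = (7/2, -3*pi/5): H = 2*sqrt(5)/35.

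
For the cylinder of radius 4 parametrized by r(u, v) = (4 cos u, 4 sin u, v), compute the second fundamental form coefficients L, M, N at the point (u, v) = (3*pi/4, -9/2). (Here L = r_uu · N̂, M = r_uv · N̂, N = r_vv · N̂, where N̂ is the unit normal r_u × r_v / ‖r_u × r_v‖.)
L = -4;  M = 0;  N = 0

Compute the unit normal N̂(u, v) = (cos(u), sin(u), 0), and the second partials r_uu, r_uv, r_vv. Take dot products:
  L(u, v) = r_uu · N̂ = -4,
  M(u, v) = r_uv · N̂ = 0,
  N(u, v) = r_vv · N̂ = 0.
Evaluating at (u, v) = (3*pi/4, -9/2):
  L = -4, M = 0, N = 0.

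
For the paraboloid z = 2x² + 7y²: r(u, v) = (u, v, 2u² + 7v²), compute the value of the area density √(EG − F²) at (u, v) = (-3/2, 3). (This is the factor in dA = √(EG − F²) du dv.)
√(EG − F²)|_{(-3/2, 3)} = sqrt(1801)

E = 16*u^2 + 1, F = 56*u*v, G = 196*v^2 + 1, so EG − F² = 16*u^2 + 196*v^2 + 1. Taking the positive square root: √(EG − F²) = sqrt(16*u^2 + 196*v^2 + 1). At (u, v) = (-3/2, 3): sqrt(1801).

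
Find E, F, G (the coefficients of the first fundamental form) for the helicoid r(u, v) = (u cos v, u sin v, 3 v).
E = 1;  F = 0;  G = u^2 + 9

Compute partials: r_u = (cos(v), sin(v), 0), r_v = (-u*sin(v), u*cos(v), 3). Then
  E = r_u · r_u = 1,
  F = r_u · r_v = 0,
  G = r_v · r_v = u^2 + 9.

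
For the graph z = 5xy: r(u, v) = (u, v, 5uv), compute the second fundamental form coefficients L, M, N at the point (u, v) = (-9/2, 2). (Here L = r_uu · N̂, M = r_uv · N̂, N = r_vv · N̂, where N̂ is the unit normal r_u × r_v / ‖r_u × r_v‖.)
L = 0;  M = 10*sqrt(2429)/2429;  N = 0

Compute the unit normal N̂(u, v) = (-5*v/sqrt(25*u^2 + 25*v^2 + 1), -5*u/sqrt(25*u^2 + 25*v^2 + 1), 1/sqrt(25*u^2 + 25*v^2 + 1)), and the second partials r_uu, r_uv, r_vv. Take dot products:
  L(u, v) = r_uu · N̂ = 0,
  M(u, v) = r_uv · N̂ = 5/sqrt(25*u^2 + 25*v^2 + 1),
  N(u, v) = r_vv · N̂ = 0.
Evaluating at (u, v) = (-9/2, 2):
  L = 0, M = 10*sqrt(2429)/2429, N = 0.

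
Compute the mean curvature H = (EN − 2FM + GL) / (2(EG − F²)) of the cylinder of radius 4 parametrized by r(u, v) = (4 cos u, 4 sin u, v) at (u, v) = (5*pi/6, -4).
H = -1/8

With E = 16, F = 0, G = 1, L = -4, M = 0, N = 0, assemble
  H = (EN − 2FM + GL) / (2(EG − F²)) = -1/8.
At (u, v) = (5*pi/6, -4): H = -1/8.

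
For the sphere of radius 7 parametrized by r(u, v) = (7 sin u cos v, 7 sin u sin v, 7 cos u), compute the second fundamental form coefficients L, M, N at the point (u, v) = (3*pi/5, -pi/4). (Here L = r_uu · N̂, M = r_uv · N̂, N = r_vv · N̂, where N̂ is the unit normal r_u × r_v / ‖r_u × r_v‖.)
L = -7;  M = 0;  N = -35/8 - 7*sqrt(5)/8

Compute the unit normal N̂(u, v) = (sin(u)^2*cos(v)/Abs(sin(u)), sin(u)^2*sin(v)/Abs(sin(u)), sin(2*u)/(2*Abs(sin(u)))), and the second partials r_uu, r_uv, r_vv. Take dot products:
  L(u, v) = r_uu · N̂ = -7*sin(u)/Abs(sin(u)),
  M(u, v) = r_uv · N̂ = 0,
  N(u, v) = r_vv · N̂ = -7*sin(u)^3/Abs(sin(u)).
Evaluating at (u, v) = (3*pi/5, -pi/4):
  L = -7, M = 0, N = -35/8 - 7*sqrt(5)/8.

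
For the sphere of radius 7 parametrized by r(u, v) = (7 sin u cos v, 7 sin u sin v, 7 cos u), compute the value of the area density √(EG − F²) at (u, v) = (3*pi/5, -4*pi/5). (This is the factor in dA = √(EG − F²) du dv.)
√(EG − F²)|_{(3*pi/5, -4*pi/5)} = 49*sqrt(2*sqrt(5) + 10)/4

E = 49, F = 0, G = 49*sin(u)^2, so EG − F² = 2401*sin(u)^2. Taking the positive square root: √(EG − F²) = 49*Abs(sin(u)). At (u, v) = (3*pi/5, -4*pi/5): 49*sqrt(2*sqrt(5) + 10)/4.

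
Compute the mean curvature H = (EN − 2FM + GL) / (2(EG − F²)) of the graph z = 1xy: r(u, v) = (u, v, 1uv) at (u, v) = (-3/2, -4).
H = -48*sqrt(77)/5929

With E = v^2 + 1, F = u*v, G = u^2 + 1, L = 0, M = 1/sqrt(u^2 + v^2 + 1), N = 0, assemble
  H = (EN − 2FM + GL) / (2(EG − F²)) = -u*v/(u^2 + v^2 + 1)^(3/2).
At (u, v) = (-3/2, -4): H = -48*sqrt(77)/5929.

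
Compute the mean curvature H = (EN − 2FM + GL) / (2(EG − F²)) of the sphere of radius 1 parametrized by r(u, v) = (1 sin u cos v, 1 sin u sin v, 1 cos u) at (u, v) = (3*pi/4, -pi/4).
H = -1

With E = 1, F = 0, G = sin(u)^2, L = -sin(u)/Abs(sin(u)), M = 0, N = -sin(u)^3/Abs(sin(u)), assemble
  H = (EN − 2FM + GL) / (2(EG − F²)) = -sin(u)/Abs(sin(u)).
At (u, v) = (3*pi/4, -pi/4): H = -1.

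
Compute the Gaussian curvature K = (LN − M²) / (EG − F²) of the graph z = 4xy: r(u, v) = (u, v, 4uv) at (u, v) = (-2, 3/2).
K = -16/10201

Coefficients of the first fundamental form: E = 16*v^2 + 1, F = 16*u*v, G = 16*u^2 + 1.
Coefficients of the second fundamental form: L = 0, M = 4/sqrt(16*u^2 + 16*v^2 + 1), N = 0.
Assemble K = (LN − M²)/(EG − F²) = -16/(256*u^4 + 512*u^2*v^2 + 32*u^2 + 256*v^4 + 32*v^2 + 1). At (u, v) = (-2, 3/2): K = -16/10201.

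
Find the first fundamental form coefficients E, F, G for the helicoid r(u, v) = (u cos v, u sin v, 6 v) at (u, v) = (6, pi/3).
E = 1;  F = 0;  G = 72

Partials: r_u = (cos(v), sin(v), 0), r_v = (-u*sin(v), u*cos(v), 6). As functions of (u, v):
  E = r_u · r_u = 1,
  F = r_u · r_v = 0,
  G = r_v · r_v = u^2 + 36.
Evaluating at (u, v) = (6, pi/3): E = 1, F = 0, G = 72.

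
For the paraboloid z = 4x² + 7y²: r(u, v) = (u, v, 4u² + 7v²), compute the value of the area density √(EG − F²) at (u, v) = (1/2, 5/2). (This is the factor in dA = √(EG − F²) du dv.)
√(EG − F²)|_{(1/2, 5/2)} = 3*sqrt(138)

E = 64*u^2 + 1, F = 112*u*v, G = 196*v^2 + 1, so EG − F² = 64*u^2 + 196*v^2 + 1. Taking the positive square root: √(EG − F²) = sqrt(64*u^2 + 196*v^2 + 1). At (u, v) = (1/2, 5/2): 3*sqrt(138).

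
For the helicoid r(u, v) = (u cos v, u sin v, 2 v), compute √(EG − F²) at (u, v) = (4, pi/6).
√(EG − F²)|_{(4, pi/6)} = 2*sqrt(5)

E = 1, F = 0, G = u^2 + 4; EG − F² = u^2 + 4; √(EG − F²) = sqrt(u^2 + 4). At the given point: 2*sqrt(5).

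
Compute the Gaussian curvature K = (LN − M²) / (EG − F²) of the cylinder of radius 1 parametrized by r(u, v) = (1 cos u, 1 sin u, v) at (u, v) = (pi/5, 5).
K = 0

Coefficients of the first fundamental form: E = 1, F = 0, G = 1.
Coefficients of the second fundamental form: L = -1, M = 0, N = 0.
Assemble K = (LN − M²)/(EG − F²) = 0. At (u, v) = (pi/5, 5): K = 0.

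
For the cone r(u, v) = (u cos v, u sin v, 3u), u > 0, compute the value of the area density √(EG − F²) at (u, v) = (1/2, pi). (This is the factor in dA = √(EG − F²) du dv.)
√(EG − F²)|_{(1/2, pi)} = sqrt(10)/2

E = 10, F = 0, G = u^2, so EG − F² = 10*u^2. Taking the positive square root: √(EG − F²) = sqrt(10)*Abs(u). At (u, v) = (1/2, pi): sqrt(10)/2.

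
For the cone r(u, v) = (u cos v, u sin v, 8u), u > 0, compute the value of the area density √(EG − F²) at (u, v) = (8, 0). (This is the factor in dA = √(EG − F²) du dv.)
√(EG − F²)|_{(8, 0)} = 8*sqrt(65)

E = 65, F = 0, G = u^2, so EG − F² = 65*u^2. Taking the positive square root: √(EG − F²) = sqrt(65)*Abs(u). At (u, v) = (8, 0): 8*sqrt(65).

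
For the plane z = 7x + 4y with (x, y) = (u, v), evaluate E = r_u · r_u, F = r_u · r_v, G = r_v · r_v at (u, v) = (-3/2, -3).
E = 50;  F = 28;  G = 17

Partials: r_u = (1, 0, 7), r_v = (0, 1, 4). As functions of (u, v):
  E = r_u · r_u = 50,
  F = r_u · r_v = 28,
  G = r_v · r_v = 17.
Evaluating at (u, v) = (-3/2, -3): E = 50, F = 28, G = 17.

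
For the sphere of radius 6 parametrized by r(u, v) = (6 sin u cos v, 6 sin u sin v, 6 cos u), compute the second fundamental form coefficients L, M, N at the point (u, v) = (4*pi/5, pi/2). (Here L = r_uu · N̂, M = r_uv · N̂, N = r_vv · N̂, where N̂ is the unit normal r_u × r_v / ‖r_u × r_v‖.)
L = -6;  M = 0;  N = -15/4 + 3*sqrt(5)/4

Compute the unit normal N̂(u, v) = (sin(u)^2*cos(v)/Abs(sin(u)), sin(u)^2*sin(v)/Abs(sin(u)), sin(2*u)/(2*Abs(sin(u)))), and the second partials r_uu, r_uv, r_vv. Take dot products:
  L(u, v) = r_uu · N̂ = -6*sin(u)/Abs(sin(u)),
  M(u, v) = r_uv · N̂ = 0,
  N(u, v) = r_vv · N̂ = -6*sin(u)^3/Abs(sin(u)).
Evaluating at (u, v) = (4*pi/5, pi/2):
  L = -6, M = 0, N = -15/4 + 3*sqrt(5)/4.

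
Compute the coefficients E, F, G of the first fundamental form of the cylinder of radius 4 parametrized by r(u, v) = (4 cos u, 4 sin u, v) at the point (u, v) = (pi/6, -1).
E = 16;  F = 0;  G = 1

Partials: r_u = (-4*sin(u), 4*cos(u), 0), r_v = (0, 0, 1). As functions of (u, v):
  E = r_u · r_u = 16,
  F = r_u · r_v = 0,
  G = r_v · r_v = 1.
Evaluating at (u, v) = (pi/6, -1): E = 16, F = 0, G = 1.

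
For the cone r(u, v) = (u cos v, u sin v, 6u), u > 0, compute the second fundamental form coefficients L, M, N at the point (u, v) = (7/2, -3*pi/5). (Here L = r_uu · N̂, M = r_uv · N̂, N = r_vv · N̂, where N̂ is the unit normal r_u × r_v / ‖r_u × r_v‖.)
L = 0;  M = 0;  N = 21*sqrt(37)/37

Compute the unit normal N̂(u, v) = (-6*sqrt(37)*u*cos(v)/(37*Abs(u)), -6*sqrt(37)*u*sin(v)/(37*Abs(u)), sqrt(37)*u/(37*Abs(u))), and the second partials r_uu, r_uv, r_vv. Take dot products:
  L(u, v) = r_uu · N̂ = 0,
  M(u, v) = r_uv · N̂ = 0,
  N(u, v) = r_vv · N̂ = 6*sqrt(37)*u^2/(37*Abs(u)).
Evaluating at (u, v) = (7/2, -3*pi/5):
  L = 0, M = 0, N = 21*sqrt(37)/37.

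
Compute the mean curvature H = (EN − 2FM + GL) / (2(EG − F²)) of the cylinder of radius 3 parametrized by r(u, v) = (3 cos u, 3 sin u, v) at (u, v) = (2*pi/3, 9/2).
H = -1/6

With E = 9, F = 0, G = 1, L = -3, M = 0, N = 0, assemble
  H = (EN − 2FM + GL) / (2(EG − F²)) = -1/6.
At (u, v) = (2*pi/3, 9/2): H = -1/6.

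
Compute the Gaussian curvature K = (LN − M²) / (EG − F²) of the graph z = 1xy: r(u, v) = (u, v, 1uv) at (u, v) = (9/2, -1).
K = -16/7921

Coefficients of the first fundamental form: E = v^2 + 1, F = u*v, G = u^2 + 1.
Coefficients of the second fundamental form: L = 0, M = 1/sqrt(u^2 + v^2 + 1), N = 0.
Assemble K = (LN − M²)/(EG − F²) = 1/((u^2*v^2 - (u^2 + 1)*(v^2 + 1))*(u^2 + v^2 + 1)). At (u, v) = (9/2, -1): K = -16/7921.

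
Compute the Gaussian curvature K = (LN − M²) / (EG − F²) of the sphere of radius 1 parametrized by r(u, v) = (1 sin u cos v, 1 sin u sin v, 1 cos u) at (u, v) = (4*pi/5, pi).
K = 1

Coefficients of the first fundamental form: E = 1, F = 0, G = sin(u)^2.
Coefficients of the second fundamental form: L = -sin(u)/Abs(sin(u)), M = 0, N = -sin(u)^3/Abs(sin(u)).
Assemble K = (LN − M²)/(EG − F²) = 1. At (u, v) = (4*pi/5, pi): K = 1.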